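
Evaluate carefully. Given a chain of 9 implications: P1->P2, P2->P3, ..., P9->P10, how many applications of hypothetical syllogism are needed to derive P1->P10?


With 9 implications in a chain connecting 10 propositions:
P1->P2, P2->P3, ..., P9->P10
Steps needed = (number of implications) - 1 = 9 - 1 = 8

8


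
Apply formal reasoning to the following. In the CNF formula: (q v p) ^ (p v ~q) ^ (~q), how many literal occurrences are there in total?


Counting literals in each clause:
Clause 1: 2 literal(s)
Clause 2: 2 literal(s)
Clause 3: 1 literal(s)
Total = 5

5


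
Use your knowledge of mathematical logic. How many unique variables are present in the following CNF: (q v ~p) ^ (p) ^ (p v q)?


Identify each variable that appears in the formula.
Variables found: p, q
Count = 2

2


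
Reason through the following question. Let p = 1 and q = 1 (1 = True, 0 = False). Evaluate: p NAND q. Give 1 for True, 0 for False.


p = 1, q = 1
Operation: p NAND q
Evaluate: 1 NAND 1 = 0

0


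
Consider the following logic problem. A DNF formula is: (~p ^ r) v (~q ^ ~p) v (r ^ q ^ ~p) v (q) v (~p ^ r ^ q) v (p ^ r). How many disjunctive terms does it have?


A DNF formula is a disjunction of terms (conjunctions).
Terms are separated by v.
Counting the disjuncts: 6 terms.

6


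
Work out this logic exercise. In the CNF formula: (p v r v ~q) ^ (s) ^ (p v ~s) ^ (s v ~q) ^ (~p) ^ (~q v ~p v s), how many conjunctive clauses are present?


A CNF formula is a conjunction of clauses.
Clauses are separated by ^.
Counting the conjuncts: 6 clauses.

6


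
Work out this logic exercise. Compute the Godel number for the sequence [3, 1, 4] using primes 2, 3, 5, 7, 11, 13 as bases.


Encode each element as an exponent of the corresponding prime:
  2^3 = 8
  3^1 = 3
  5^4 = 625
Product = 8 * 3 * 625 = 15000

15000


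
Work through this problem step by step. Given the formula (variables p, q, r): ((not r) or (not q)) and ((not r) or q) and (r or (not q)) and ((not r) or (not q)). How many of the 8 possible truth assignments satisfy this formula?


Evaluate all 8 assignments for p, q, r:
p=0, q=0, r=0: 1
p=0, q=0, r=1: 0
p=0, q=1, r=0: 0
p=0, q=1, r=1: 0
p=1, q=0, r=0: 1
p=1, q=0, r=1: 0
p=1, q=1, r=0: 0
p=1, q=1, r=1: 0
Satisfying count = 2

2


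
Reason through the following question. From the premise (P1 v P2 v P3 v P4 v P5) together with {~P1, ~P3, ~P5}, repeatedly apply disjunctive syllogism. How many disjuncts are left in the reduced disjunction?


Original disjuncts (5): P1, P2, P3, P4, P5
Negated (eliminate): ~P1, ~P3, ~P5
Remaining disjuncts: P2, P4
Count = 5 - 3 = 2

2


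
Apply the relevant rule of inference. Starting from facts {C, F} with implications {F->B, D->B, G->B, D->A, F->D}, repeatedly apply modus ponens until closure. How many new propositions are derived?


Initial facts: {C, F}
Apply modus ponens to closure:
  F and F->B  =>  B
  F and F->D  =>  D
  D and D->A  =>  A
Final known: {A, B, C, D, F}
New propositions: {A, B, D}
Count = 3

3


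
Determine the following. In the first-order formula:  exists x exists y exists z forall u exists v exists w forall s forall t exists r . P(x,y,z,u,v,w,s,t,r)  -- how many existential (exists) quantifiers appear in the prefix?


Quantifier prefix: exists x exists y exists z forall u exists v exists w forall s forall t exists r
Mark each quantifier type:
  E E E U E E U U E
Universal count = 3, Existential count = 6
Asked for existential (exists) quantifiers: 6

6


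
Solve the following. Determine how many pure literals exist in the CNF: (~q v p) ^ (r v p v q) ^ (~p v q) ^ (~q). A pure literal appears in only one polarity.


Check each variable for pure literal status:
p: mixed (not pure)
q: mixed (not pure)
r: pure positive
Pure literal count = 1

1


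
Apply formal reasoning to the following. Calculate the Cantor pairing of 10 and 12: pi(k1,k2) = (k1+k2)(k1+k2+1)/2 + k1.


k1 + k2 = 22
(k1+k2)(k1+k2+1)/2 = 22 * 23 / 2 = 253
pi = 253 + 10 = 263

263


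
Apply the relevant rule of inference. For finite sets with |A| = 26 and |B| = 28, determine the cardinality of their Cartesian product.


The Cartesian product A x B contains all ordered pairs (a, b).
|A x B| = |A| * |B| = 26 * 28 = 728

728


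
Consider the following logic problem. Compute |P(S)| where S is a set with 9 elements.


The power set of a set with n elements has 2^n elements.
|P(S)| = 2^9 = 512

512


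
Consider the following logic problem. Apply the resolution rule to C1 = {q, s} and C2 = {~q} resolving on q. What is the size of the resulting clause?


Remove q from C1 and ~q from C2.
C1 remainder: {s}
C2 remainder: {}
Union (resolvent): {s}
Resolvent has 1 literal(s).

1


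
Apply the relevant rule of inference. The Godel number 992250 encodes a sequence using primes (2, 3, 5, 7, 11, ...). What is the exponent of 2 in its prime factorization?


Factorize 992250 by dividing by 2 repeatedly.
Division steps: 2 divides 992250 exactly 1 time(s).
Exponent of 2 = 1

1


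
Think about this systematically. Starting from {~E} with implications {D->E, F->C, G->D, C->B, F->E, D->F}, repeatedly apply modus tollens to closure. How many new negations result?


Initial negated facts: {~E}
Apply modus tollens to closure:
  ~E and D->E  =>  ~D
  ~D and G->D  =>  ~G
  ~E and F->E  =>  ~F
Final negated: {~D, ~E, ~F, ~G}
New negations: {~D, ~F, ~G}
Count = 3

3


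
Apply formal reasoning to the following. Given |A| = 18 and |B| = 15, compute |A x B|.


The Cartesian product A x B contains all ordered pairs (a, b).
|A x B| = |A| * |B| = 18 * 15 = 270

270


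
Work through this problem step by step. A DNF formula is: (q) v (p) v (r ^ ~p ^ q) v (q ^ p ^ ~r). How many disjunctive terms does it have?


A DNF formula is a disjunction of terms (conjunctions).
Terms are separated by v.
Counting the disjuncts: 4 terms.

4


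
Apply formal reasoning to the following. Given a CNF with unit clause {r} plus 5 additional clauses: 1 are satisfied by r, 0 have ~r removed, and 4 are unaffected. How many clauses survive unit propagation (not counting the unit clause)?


Satisfied (removed): 1
Shortened (remain): 0
Unchanged (remain): 4
Remaining = 0 + 4 = 4

4


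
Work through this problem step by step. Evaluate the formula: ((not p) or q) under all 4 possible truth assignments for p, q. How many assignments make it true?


Check all 4 assignments:
p=0, q=0: 1
p=0, q=1: 1
p=1, q=0: 0
p=1, q=1: 1
Count of True = 3

3


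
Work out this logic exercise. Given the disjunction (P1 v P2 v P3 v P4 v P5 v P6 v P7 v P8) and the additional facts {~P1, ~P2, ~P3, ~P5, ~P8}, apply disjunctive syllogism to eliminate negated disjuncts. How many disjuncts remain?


Original disjuncts (8): P1, P2, P3, P4, P5, P6, P7, P8
Negated (eliminate): ~P1, ~P2, ~P3, ~P5, ~P8
Remaining disjuncts: P4, P6, P7
Count = 8 - 5 = 3

3


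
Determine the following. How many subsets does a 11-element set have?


The power set of a set with n elements has 2^n elements.
|P(S)| = 2^11 = 2048

2048


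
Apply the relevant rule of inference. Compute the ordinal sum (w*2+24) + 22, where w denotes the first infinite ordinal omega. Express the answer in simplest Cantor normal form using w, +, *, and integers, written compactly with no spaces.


Compute (w*2+24) + 22.
Ordinal + is associative but NOT commutative; for finite n>0, n + w = w but w + n stays w+n.
By associativity: (w*2+24) + 22 = w*2 + (24+22) = w*2+46.
Result = w*2+46

w*2+46


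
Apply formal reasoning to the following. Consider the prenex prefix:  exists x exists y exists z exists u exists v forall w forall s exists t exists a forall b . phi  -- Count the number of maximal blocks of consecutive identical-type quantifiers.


Quantifier-type sequence: E E E E E A A E E A  (A=forall, E=exists)
Group into maximal same-type runs:
  Ex5 | Ax2 | Ex2 | Ax1
Number of blocks = 4

4


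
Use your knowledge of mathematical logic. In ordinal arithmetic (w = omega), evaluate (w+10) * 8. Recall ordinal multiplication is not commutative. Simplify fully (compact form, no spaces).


Compute (w+10) * 8.
Ordinal * is associative and left-distributive over +, but NOT commutative; for finite n>1, n*w = w but w*n stays w*n.
(w+10) * 8 = (w+10) repeated 8 times. Each intermediate +10 is absorbed by the following w; only the last survives: w*8+10.
Result = w*8+10

w*8+10


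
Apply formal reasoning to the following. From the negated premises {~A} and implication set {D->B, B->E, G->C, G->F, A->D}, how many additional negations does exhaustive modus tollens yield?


Initial negated facts: {~A}
Apply modus tollens to closure:
  (no implication fires)
Final negated: {~A}
New negations: {(none)}
Count = 0

0


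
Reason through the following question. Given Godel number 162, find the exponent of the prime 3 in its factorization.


Factorize 162 by dividing by 3 repeatedly.
Division steps: 3 divides 162 exactly 4 time(s).
Exponent of 3 = 4

4


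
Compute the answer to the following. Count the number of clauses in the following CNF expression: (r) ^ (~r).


A CNF formula is a conjunction of clauses.
Clauses are separated by ^.
Counting the conjuncts: 2 clauses.

2


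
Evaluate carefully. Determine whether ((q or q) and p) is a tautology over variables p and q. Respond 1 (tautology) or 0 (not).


Check all 4 assignments:
p=0, q=0: 0
p=0, q=1: 0
p=1, q=0: 0
p=1, q=1: 1
Satisfying count = 1/4.
Tautology iff count = 4: no.

0


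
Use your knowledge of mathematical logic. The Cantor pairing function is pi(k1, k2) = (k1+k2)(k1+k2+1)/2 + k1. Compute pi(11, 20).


k1 + k2 = 31
(k1+k2)(k1+k2+1)/2 = 31 * 32 / 2 = 496
pi = 496 + 11 = 507

507


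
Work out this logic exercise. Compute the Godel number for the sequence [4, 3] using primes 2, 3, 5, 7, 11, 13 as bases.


Encode each element as an exponent of the corresponding prime:
  2^4 = 16
  3^3 = 27
Product = 16 * 27 = 432

432


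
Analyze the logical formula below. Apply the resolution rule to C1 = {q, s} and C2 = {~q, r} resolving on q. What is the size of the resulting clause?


Remove q from C1 and ~q from C2.
C1 remainder: {s}
C2 remainder: {r}
Union (resolvent): {r, s}
Resolvent has 2 literal(s).

2


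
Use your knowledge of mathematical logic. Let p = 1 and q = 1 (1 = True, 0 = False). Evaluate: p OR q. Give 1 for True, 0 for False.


p = 1, q = 1
Operation: p OR q
Evaluate: 1 OR 1 = 1

1


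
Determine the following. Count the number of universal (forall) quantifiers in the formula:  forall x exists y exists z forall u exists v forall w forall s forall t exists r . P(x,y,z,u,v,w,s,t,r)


Quantifier prefix: forall x exists y exists z forall u exists v forall w forall s forall t exists r
Mark each quantifier type:
  U E E U E U U U E
Universal count = 5, Existential count = 4
Asked for universal (forall) quantifiers: 5

5


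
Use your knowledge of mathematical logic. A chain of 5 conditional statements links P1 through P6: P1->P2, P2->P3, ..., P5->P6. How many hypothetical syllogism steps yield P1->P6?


With 5 implications in a chain connecting 6 propositions:
P1->P2, P2->P3, ..., P5->P6
Steps needed = (number of implications) - 1 = 5 - 1 = 4

4


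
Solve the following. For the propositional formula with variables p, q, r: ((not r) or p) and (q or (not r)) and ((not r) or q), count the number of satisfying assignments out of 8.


Evaluate all 8 assignments for p, q, r:
p=0, q=0, r=0: 1
p=0, q=0, r=1: 0
p=0, q=1, r=0: 1
p=0, q=1, r=1: 0
p=1, q=0, r=0: 1
p=1, q=0, r=1: 0
p=1, q=1, r=0: 1
p=1, q=1, r=1: 1
Satisfying count = 5

5


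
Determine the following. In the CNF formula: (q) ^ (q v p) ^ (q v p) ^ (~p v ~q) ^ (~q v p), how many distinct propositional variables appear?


Identify each variable that appears in the formula.
Variables found: p, q
Count = 2

2


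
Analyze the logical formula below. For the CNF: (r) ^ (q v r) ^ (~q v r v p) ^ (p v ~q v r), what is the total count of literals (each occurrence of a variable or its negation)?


Counting literals in each clause:
Clause 1: 1 literal(s)
Clause 2: 2 literal(s)
Clause 3: 3 literal(s)
Clause 4: 3 literal(s)
Total = 9

9


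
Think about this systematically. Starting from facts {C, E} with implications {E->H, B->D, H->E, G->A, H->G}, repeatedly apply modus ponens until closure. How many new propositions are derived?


Initial facts: {C, E}
Apply modus ponens to closure:
  E and E->H  =>  H
  H and H->G  =>  G
  G and G->A  =>  A
Final known: {A, C, E, G, H}
New propositions: {A, G, H}
Count = 3

3


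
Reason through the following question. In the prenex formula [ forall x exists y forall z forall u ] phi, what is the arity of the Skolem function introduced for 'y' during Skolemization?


Quantifier prefix: forall x exists y forall z forall u
'y' is existentially quantified at position 2.
Universal variables preceding it: x
Skolem function arity = 1

1


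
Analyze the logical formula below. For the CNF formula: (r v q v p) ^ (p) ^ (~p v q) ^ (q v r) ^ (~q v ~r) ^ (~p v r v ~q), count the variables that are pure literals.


Check each variable for pure literal status:
p: mixed (not pure)
q: mixed (not pure)
r: mixed (not pure)
Pure literal count = 0

0


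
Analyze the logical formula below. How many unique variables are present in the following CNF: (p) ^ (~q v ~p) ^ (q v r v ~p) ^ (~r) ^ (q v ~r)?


Identify each variable that appears in the formula.
Variables found: p, q, r
Count = 3

3


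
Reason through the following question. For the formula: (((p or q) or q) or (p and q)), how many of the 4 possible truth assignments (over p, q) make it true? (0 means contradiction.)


Check all 4 assignments:
p=0, q=0: 0
p=0, q=1: 1
p=1, q=0: 1
p=1, q=1: 1
Count of True = 3

3


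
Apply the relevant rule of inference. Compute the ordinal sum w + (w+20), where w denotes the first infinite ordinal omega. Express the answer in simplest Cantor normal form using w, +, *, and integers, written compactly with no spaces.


Compute w + (w+20).
Ordinal + is associative but NOT commutative; for finite n>0, n + w = w but w + n stays w+n.
w + (w+20) = (w+w) + 20 = w*2+20.
Result = w*2+20

w*2+20


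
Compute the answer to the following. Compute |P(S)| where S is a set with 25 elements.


The power set of a set with n elements has 2^n elements.
|P(S)| = 2^25 = 33554432

33554432


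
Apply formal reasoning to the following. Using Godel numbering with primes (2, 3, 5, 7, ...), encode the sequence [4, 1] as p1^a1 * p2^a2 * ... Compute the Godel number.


Encode each element as an exponent of the corresponding prime:
  2^4 = 16
  3^1 = 3
Product = 16 * 3 = 48

48


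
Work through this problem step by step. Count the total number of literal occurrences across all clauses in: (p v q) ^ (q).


Counting literals in each clause:
Clause 1: 2 literal(s)
Clause 2: 1 literal(s)
Total = 3

3


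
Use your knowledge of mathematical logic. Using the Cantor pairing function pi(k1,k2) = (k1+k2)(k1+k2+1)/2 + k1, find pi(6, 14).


k1 + k2 = 20
(k1+k2)(k1+k2+1)/2 = 20 * 21 / 2 = 210
pi = 210 + 6 = 216

216


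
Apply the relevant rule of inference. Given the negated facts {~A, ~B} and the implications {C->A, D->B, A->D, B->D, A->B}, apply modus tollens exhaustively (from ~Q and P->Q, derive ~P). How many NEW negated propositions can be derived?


Initial negated facts: {~A, ~B}
Apply modus tollens to closure:
  ~A and C->A  =>  ~C
  ~B and D->B  =>  ~D
Final negated: {~A, ~B, ~C, ~D}
New negations: {~C, ~D}
Count = 2

2


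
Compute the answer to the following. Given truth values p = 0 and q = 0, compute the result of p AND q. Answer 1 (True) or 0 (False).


p = 0, q = 0
Operation: p AND q
Evaluate: 0 AND 0 = 0

0


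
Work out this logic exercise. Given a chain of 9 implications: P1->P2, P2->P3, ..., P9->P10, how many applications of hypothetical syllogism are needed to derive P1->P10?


With 9 implications in a chain connecting 10 propositions:
P1->P2, P2->P3, ..., P9->P10
Steps needed = (number of implications) - 1 = 9 - 1 = 8

8


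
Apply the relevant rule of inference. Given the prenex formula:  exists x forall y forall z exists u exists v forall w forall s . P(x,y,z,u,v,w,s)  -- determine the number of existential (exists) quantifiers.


Quantifier prefix: exists x forall y forall z exists u exists v forall w forall s
Mark each quantifier type:
  E U U E E U U
Universal count = 4, Existential count = 3
Asked for existential (exists) quantifiers: 3

3


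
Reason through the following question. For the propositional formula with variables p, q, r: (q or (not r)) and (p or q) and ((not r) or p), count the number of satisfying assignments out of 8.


Evaluate all 8 assignments for p, q, r:
p=0, q=0, r=0: 0
p=0, q=0, r=1: 0
p=0, q=1, r=0: 1
p=0, q=1, r=1: 0
p=1, q=0, r=0: 1
p=1, q=0, r=1: 0
p=1, q=1, r=0: 1
p=1, q=1, r=1: 1
Satisfying count = 4

4


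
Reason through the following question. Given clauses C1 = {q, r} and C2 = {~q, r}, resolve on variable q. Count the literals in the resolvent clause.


Remove q from C1 and ~q from C2.
C1 remainder: {r}
C2 remainder: {r}
Union (resolvent): {r}
Resolvent has 1 literal(s).

1


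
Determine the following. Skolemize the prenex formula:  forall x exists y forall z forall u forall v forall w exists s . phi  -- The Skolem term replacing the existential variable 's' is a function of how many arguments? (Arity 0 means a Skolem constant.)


Quantifier prefix: forall x exists y forall z forall u forall v forall w exists s
's' is existentially quantified at position 7.
Universal variables preceding it: x, z, u, v, w
Skolem function arity = 5

5


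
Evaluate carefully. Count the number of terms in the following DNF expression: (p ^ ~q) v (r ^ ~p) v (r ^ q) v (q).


A DNF formula is a disjunction of terms (conjunctions).
Terms are separated by v.
Counting the disjuncts: 4 terms.

4


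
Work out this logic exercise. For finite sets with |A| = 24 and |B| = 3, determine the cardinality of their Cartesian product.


The Cartesian product A x B contains all ordered pairs (a, b).
|A x B| = |A| * |B| = 24 * 3 = 72

72


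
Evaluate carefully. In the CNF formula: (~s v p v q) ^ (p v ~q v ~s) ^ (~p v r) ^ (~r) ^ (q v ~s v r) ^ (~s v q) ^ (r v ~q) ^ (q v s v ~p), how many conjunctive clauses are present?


A CNF formula is a conjunction of clauses.
Clauses are separated by ^.
Counting the conjuncts: 8 clauses.

8


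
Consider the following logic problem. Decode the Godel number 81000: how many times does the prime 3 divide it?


Factorize 81000 by dividing by 3 repeatedly.
Division steps: 3 divides 81000 exactly 4 time(s).
Exponent of 3 = 4

4


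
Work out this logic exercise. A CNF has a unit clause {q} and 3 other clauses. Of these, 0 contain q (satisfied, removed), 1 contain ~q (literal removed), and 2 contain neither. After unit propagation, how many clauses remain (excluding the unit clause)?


Satisfied (removed): 0
Shortened (remain): 1
Unchanged (remain): 2
Remaining = 1 + 2 = 3

3


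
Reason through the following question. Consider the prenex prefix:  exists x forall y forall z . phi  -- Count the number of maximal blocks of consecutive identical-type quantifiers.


Quantifier-type sequence: E A A  (A=forall, E=exists)
Group into maximal same-type runs:
  Ex1 | Ax2
Number of blocks = 2

2


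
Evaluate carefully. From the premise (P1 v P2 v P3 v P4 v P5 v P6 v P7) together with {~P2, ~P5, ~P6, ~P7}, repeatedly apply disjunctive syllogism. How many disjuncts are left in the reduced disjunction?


Original disjuncts (7): P1, P2, P3, P4, P5, P6, P7
Negated (eliminate): ~P2, ~P5, ~P6, ~P7
Remaining disjuncts: P1, P3, P4
Count = 7 - 4 = 3

3


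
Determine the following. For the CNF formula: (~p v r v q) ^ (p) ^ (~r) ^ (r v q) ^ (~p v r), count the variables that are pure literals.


Check each variable for pure literal status:
p: mixed (not pure)
q: pure positive
r: mixed (not pure)
Pure literal count = 1

1


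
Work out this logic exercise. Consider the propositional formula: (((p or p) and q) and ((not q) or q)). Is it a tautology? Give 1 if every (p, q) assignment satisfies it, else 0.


Check all 4 assignments:
p=0, q=0: 0
p=0, q=1: 0
p=1, q=0: 0
p=1, q=1: 1
Satisfying count = 1/4.
Tautology iff count = 4: no.

0


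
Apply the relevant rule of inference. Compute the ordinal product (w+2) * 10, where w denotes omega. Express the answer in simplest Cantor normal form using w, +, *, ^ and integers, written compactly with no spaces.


Compute (w+2) * 10.
Ordinal * is associative and left-distributive over +, but NOT commutative; for finite n>1, n*w = w but w*n stays w*n.
(w+2) * 10 = (w+2) repeated 10 times. Each intermediate +2 is absorbed by the following w; only the last survives: w*10+2.
Result = w*10+2

w*10+2


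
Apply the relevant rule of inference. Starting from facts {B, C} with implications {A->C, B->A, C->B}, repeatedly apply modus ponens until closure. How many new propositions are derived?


Initial facts: {B, C}
Apply modus ponens to closure:
  B and B->A  =>  A
Final known: {A, B, C}
New propositions: {A}
Count = 1

1


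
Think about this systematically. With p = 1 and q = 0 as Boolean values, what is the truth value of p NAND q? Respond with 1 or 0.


p = 1, q = 0
Operation: p NAND q
Evaluate: 1 NAND 0 = 1

1


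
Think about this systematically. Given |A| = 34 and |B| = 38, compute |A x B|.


The Cartesian product A x B contains all ordered pairs (a, b).
|A x B| = |A| * |B| = 34 * 38 = 1292

1292


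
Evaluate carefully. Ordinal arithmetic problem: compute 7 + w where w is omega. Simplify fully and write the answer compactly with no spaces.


Compute 7 + w.
Ordinal + is associative but NOT commutative; for finite n>0, n + w = w but w + n stays w+n.
Any finite left addend is absorbed by w on the right: 7 + w = w.
Result = w

w


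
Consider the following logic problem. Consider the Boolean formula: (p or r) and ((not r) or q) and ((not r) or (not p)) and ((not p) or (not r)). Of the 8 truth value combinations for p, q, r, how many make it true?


Evaluate all 8 assignments for p, q, r:
p=0, q=0, r=0: 0
p=0, q=0, r=1: 0
p=0, q=1, r=0: 0
p=0, q=1, r=1: 1
p=1, q=0, r=0: 1
p=1, q=0, r=1: 0
p=1, q=1, r=0: 1
p=1, q=1, r=1: 0
Satisfying count = 3

3


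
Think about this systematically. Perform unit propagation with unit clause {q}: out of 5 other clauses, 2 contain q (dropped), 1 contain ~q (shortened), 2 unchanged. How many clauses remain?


Satisfied (removed): 2
Shortened (remain): 1
Unchanged (remain): 2
Remaining = 1 + 2 = 3

3


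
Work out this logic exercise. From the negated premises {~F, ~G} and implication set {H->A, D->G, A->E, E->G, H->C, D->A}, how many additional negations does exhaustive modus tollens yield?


Initial negated facts: {~F, ~G}
Apply modus tollens to closure:
  ~G and D->G  =>  ~D
  ~G and E->G  =>  ~E
  ~E and A->E  =>  ~A
  ~A and H->A  =>  ~H
Final negated: {~A, ~D, ~E, ~F, ~G, ~H}
New negations: {~A, ~D, ~E, ~H}
Count = 4

4


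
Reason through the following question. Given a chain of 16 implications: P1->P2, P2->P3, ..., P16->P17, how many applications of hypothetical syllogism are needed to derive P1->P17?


With 16 implications in a chain connecting 17 propositions:
P1->P2, P2->P3, ..., P16->P17
Steps needed = (number of implications) - 1 = 16 - 1 = 15

15


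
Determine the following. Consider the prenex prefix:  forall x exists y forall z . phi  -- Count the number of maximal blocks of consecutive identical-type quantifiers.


Quantifier-type sequence: A E A  (A=forall, E=exists)
Group into maximal same-type runs:
  Ax1 | Ex1 | Ax1
Number of blocks = 3

3


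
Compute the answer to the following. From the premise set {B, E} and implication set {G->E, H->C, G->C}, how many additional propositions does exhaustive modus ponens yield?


Initial facts: {B, E}
Apply modus ponens to closure:
  (no implication fires)
Final known: {B, E}
New propositions: {(none)}
Count = 0

0


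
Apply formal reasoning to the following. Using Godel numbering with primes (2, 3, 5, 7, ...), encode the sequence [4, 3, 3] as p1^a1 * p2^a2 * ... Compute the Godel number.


Encode each element as an exponent of the corresponding prime:
  2^4 = 16
  3^3 = 27
  5^3 = 125
Product = 16 * 27 * 125 = 54000

54000


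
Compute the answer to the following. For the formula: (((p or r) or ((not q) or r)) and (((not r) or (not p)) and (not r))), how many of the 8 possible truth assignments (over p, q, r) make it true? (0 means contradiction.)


Check all 8 assignments:
p=0, q=0, r=0: 1
p=0, q=0, r=1: 0
p=0, q=1, r=0: 0
p=0, q=1, r=1: 0
p=1, q=0, r=0: 1
p=1, q=0, r=1: 0
p=1, q=1, r=0: 1
p=1, q=1, r=1: 0
Count of True = 3

3


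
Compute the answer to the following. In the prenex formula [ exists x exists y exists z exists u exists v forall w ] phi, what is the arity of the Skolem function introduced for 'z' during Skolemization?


Quantifier prefix: exists x exists y exists z exists u exists v forall w
'z' is existentially quantified at position 3.
No universal quantifiers precede it.
Skolem function arity = 0 (a Skolem constant)

0


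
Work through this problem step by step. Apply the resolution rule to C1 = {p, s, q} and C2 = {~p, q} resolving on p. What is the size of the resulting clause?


Remove p from C1 and ~p from C2.
C1 remainder: {s, q}
C2 remainder: {q}
Union (resolvent): {q, s}
Resolvent has 2 literal(s).

2


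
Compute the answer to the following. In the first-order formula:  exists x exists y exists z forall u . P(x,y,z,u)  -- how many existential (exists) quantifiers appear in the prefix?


Quantifier prefix: exists x exists y exists z forall u
Mark each quantifier type:
  E E E U
Universal count = 1, Existential count = 3
Asked for existential (exists) quantifiers: 3

3


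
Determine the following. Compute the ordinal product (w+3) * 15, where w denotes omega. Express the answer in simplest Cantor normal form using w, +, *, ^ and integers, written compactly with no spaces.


Compute (w+3) * 15.
Ordinal * is associative and left-distributive over +, but NOT commutative; for finite n>1, n*w = w but w*n stays w*n.
(w+3) * 15 = (w+3) repeated 15 times. Each intermediate +3 is absorbed by the following w; only the last survives: w*15+3.
Result = w*15+3

w*15+3


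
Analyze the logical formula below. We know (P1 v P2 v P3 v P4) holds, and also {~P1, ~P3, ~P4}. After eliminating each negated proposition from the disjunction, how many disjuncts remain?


Original disjuncts (4): P1, P2, P3, P4
Negated (eliminate): ~P1, ~P3, ~P4
Remaining disjuncts: P2
Count = 4 - 3 = 1

1


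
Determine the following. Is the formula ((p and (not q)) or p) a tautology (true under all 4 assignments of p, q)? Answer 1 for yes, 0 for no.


Check all 4 assignments:
p=0, q=0: 0
p=0, q=1: 0
p=1, q=0: 1
p=1, q=1: 1
Satisfying count = 2/4.
Tautology iff count = 4: no.

0


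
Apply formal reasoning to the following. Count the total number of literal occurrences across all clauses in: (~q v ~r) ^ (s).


Counting literals in each clause:
Clause 1: 2 literal(s)
Clause 2: 1 literal(s)
Total = 3

3


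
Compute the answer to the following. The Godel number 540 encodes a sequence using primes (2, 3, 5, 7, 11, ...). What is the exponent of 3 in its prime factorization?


Factorize 540 by dividing by 3 repeatedly.
Division steps: 3 divides 540 exactly 3 time(s).
Exponent of 3 = 3

3


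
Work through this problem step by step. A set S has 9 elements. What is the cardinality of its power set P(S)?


The power set of a set with n elements has 2^n elements.
|P(S)| = 2^9 = 512

512


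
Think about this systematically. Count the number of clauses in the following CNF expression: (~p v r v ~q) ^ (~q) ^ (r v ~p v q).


A CNF formula is a conjunction of clauses.
Clauses are separated by ^.
Counting the conjuncts: 3 clauses.

3


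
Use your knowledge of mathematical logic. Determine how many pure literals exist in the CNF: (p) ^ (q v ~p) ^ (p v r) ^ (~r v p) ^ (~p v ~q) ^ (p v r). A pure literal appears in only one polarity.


Check each variable for pure literal status:
p: mixed (not pure)
q: mixed (not pure)
r: mixed (not pure)
Pure literal count = 0

0


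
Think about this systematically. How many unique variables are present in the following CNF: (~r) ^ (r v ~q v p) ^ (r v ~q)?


Identify each variable that appears in the formula.
Variables found: p, q, r
Count = 3

3


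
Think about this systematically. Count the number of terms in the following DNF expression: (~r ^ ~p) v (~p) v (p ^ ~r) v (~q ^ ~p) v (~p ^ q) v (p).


A DNF formula is a disjunction of terms (conjunctions).
Terms are separated by v.
Counting the disjuncts: 6 terms.

6


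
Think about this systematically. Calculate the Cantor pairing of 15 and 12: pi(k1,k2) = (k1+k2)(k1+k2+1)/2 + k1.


k1 + k2 = 27
(k1+k2)(k1+k2+1)/2 = 27 * 28 / 2 = 378
pi = 378 + 15 = 393

393


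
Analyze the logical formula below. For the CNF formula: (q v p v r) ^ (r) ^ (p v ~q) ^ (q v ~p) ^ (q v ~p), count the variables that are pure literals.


Check each variable for pure literal status:
p: mixed (not pure)
q: mixed (not pure)
r: pure positive
Pure literal count = 1

1


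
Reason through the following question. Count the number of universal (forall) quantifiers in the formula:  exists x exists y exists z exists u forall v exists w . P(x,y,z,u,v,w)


Quantifier prefix: exists x exists y exists z exists u forall v exists w
Mark each quantifier type:
  E E E E U E
Universal count = 1, Existential count = 5
Asked for universal (forall) quantifiers: 1

1


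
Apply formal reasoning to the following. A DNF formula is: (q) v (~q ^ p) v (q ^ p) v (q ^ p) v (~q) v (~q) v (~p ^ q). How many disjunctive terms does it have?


A DNF formula is a disjunction of terms (conjunctions).
Terms are separated by v.
Counting the disjuncts: 7 terms.

7


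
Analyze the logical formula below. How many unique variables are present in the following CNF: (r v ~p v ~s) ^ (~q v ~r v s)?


Identify each variable that appears in the formula.
Variables found: p, q, r, s
Count = 4

4


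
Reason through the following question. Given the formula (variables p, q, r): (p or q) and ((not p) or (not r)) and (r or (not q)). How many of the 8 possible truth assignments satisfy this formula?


Evaluate all 8 assignments for p, q, r:
p=0, q=0, r=0: 0
p=0, q=0, r=1: 0
p=0, q=1, r=0: 0
p=0, q=1, r=1: 1
p=1, q=0, r=0: 1
p=1, q=0, r=1: 0
p=1, q=1, r=0: 0
p=1, q=1, r=1: 0
Satisfying count = 2

2


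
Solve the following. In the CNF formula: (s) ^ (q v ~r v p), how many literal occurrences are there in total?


Counting literals in each clause:
Clause 1: 1 literal(s)
Clause 2: 3 literal(s)
Total = 4

4


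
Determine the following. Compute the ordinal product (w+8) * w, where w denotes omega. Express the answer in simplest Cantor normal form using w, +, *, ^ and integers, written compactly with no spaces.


Compute (w+8) * w.
Ordinal * is associative and left-distributive over +, but NOT commutative; for finite n>1, n*w = w but w*n stays w*n.
(w+8) * w = sup{(w+8)*k : k<w} = sup{w*k+8} = w^2 (the +8 tail is absorbed in the limit).
Result = w^2

w^2


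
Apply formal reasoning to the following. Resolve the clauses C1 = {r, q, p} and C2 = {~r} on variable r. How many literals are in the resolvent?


Remove r from C1 and ~r from C2.
C1 remainder: {q, p}
C2 remainder: {}
Union (resolvent): {p, q}
Resolvent has 2 literal(s).

2


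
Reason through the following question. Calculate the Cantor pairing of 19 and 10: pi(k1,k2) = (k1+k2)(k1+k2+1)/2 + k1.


k1 + k2 = 29
(k1+k2)(k1+k2+1)/2 = 29 * 30 / 2 = 435
pi = 435 + 19 = 454

454


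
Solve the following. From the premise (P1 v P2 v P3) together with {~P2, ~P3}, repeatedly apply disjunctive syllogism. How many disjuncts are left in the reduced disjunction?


Original disjuncts (3): P1, P2, P3
Negated (eliminate): ~P2, ~P3
Remaining disjuncts: P1
Count = 3 - 2 = 1

1


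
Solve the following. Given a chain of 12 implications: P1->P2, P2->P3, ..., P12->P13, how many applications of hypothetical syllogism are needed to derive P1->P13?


With 12 implications in a chain connecting 13 propositions:
P1->P2, P2->P3, ..., P12->P13
Steps needed = (number of implications) - 1 = 12 - 1 = 11

11


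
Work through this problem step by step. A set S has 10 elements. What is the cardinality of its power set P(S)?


The power set of a set with n elements has 2^n elements.
|P(S)| = 2^10 = 1024

1024


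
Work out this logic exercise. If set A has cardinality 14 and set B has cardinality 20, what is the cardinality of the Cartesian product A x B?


The Cartesian product A x B contains all ordered pairs (a, b).
|A x B| = |A| * |B| = 14 * 20 = 280

280


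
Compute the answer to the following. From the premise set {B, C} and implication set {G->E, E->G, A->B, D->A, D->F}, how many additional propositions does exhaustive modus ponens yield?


Initial facts: {B, C}
Apply modus ponens to closure:
  (no implication fires)
Final known: {B, C}
New propositions: {(none)}
Count = 0

0


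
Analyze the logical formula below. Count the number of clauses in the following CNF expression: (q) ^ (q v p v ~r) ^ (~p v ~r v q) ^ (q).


A CNF formula is a conjunction of clauses.
Clauses are separated by ^.
Counting the conjuncts: 4 clauses.

4


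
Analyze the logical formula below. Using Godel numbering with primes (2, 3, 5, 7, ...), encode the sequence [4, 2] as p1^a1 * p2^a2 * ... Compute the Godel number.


Encode each element as an exponent of the corresponding prime:
  2^4 = 16
  3^2 = 9
Product = 16 * 9 = 144

144


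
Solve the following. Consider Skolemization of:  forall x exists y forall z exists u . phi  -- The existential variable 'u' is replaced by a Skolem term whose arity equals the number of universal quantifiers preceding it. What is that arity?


Quantifier prefix: forall x exists y forall z exists u
'u' is existentially quantified at position 4.
Universal variables preceding it: x, z
Skolem function arity = 2

2


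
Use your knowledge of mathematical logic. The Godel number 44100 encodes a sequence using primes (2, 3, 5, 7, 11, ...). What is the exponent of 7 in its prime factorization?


Factorize 44100 by dividing by 7 repeatedly.
Division steps: 7 divides 44100 exactly 2 time(s).
Exponent of 7 = 2

2


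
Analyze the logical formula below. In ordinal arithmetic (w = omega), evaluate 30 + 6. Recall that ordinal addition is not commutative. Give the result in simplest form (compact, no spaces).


Compute 30 + 6.
Ordinal + is associative but NOT commutative; for finite n>0, n + w = w but w + n stays w+n.
Both operands finite; ordinal + agrees with natural +: 30 + 6 = 36.
Result = 36

36


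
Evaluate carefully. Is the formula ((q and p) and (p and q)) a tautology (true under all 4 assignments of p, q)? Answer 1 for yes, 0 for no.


Check all 4 assignments:
p=0, q=0: 0
p=0, q=1: 0
p=1, q=0: 0
p=1, q=1: 1
Satisfying count = 1/4.
Tautology iff count = 4: no.

0


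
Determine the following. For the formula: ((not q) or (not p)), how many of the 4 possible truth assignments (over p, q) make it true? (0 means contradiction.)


Check all 4 assignments:
p=0, q=0: 1
p=0, q=1: 1
p=1, q=0: 1
p=1, q=1: 0
Count of True = 3

3


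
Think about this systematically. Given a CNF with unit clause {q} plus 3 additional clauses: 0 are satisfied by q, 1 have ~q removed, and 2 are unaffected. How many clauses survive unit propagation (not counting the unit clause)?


Satisfied (removed): 0
Shortened (remain): 1
Unchanged (remain): 2
Remaining = 1 + 2 = 3

3


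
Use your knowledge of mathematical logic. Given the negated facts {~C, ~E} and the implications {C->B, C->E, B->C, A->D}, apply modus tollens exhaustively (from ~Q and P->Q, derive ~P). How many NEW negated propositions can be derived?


Initial negated facts: {~C, ~E}
Apply modus tollens to closure:
  ~C and B->C  =>  ~B
Final negated: {~B, ~C, ~E}
New negations: {~B}
Count = 1

1


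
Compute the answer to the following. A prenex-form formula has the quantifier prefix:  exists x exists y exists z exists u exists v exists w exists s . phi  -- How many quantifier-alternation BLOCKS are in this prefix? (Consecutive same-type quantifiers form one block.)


Quantifier-type sequence: E E E E E E E  (A=forall, E=exists)
Group into maximal same-type runs:
  Ex7
Number of blocks = 1

1


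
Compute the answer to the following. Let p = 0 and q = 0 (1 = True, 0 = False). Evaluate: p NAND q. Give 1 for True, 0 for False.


p = 0, q = 0
Operation: p NAND q
Evaluate: 0 NAND 0 = 1

1


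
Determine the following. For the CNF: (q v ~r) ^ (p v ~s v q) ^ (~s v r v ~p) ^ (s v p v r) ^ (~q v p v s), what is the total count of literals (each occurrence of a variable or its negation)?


Counting literals in each clause:
Clause 1: 2 literal(s)
Clause 2: 3 literal(s)
Clause 3: 3 literal(s)
Clause 4: 3 literal(s)
Clause 5: 3 literal(s)
Total = 14

14


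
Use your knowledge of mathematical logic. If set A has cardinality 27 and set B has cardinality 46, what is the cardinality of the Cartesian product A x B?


The Cartesian product A x B contains all ordered pairs (a, b).
|A x B| = |A| * |B| = 27 * 46 = 1242

1242


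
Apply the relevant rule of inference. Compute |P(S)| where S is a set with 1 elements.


The power set of a set with n elements has 2^n elements.
|P(S)| = 2^1 = 2

2


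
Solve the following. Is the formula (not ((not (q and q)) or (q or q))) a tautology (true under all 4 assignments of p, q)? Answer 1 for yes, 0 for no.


Check all 4 assignments:
p=0, q=0: 0
p=0, q=1: 0
p=1, q=0: 0
p=1, q=1: 0
Satisfying count = 0/4.
Tautology iff count = 4: no.

0


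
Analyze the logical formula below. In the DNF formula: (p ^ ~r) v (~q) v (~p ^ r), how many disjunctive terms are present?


A DNF formula is a disjunction of terms (conjunctions).
Terms are separated by v.
Counting the disjuncts: 3 terms.

3


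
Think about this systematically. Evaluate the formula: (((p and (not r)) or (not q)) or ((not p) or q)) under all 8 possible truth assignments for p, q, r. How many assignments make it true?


Check all 8 assignments:
p=0, q=0, r=0: 1
p=0, q=0, r=1: 1
p=0, q=1, r=0: 1
p=0, q=1, r=1: 1
p=1, q=0, r=0: 1
p=1, q=0, r=1: 1
p=1, q=1, r=0: 1
p=1, q=1, r=1: 1
Count of True = 8

8


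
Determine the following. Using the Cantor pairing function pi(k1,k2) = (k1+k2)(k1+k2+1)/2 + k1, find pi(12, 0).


k1 + k2 = 12
(k1+k2)(k1+k2+1)/2 = 12 * 13 / 2 = 78
pi = 78 + 12 = 90

90


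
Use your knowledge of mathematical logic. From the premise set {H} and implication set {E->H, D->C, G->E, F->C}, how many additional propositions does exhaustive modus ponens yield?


Initial facts: {H}
Apply modus ponens to closure:
  (no implication fires)
Final known: {H}
New propositions: {(none)}
Count = 0

0


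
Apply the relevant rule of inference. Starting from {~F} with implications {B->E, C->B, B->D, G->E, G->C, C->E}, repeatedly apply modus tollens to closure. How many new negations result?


Initial negated facts: {~F}
Apply modus tollens to closure:
  (no implication fires)
Final negated: {~F}
New negations: {(none)}
Count = 0

0


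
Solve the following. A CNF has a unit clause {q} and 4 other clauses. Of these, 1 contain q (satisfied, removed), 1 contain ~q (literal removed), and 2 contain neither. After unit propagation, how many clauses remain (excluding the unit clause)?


Satisfied (removed): 1
Shortened (remain): 1
Unchanged (remain): 2
Remaining = 1 + 2 = 3

3


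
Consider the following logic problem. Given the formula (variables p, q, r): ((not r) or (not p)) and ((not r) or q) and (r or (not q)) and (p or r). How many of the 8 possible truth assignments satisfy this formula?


Evaluate all 8 assignments for p, q, r:
p=0, q=0, r=0: 0
p=0, q=0, r=1: 0
p=0, q=1, r=0: 0
p=0, q=1, r=1: 1
p=1, q=0, r=0: 1
p=1, q=0, r=1: 0
p=1, q=1, r=0: 0
p=1, q=1, r=1: 0
Satisfying count = 2

2
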